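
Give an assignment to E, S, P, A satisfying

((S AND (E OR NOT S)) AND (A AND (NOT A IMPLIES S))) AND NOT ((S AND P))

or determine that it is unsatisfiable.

E = True; S = True; P = False; A = True

  (S AND (E OR NOT S)) AND (A AND (NOT A IMPLIES S)) = True
    S AND (E OR NOT S) = True
      E OR NOT S = True
        NOT S = False
    A AND (NOT A IMPLIES S) = True
      NOT A IMPLIES S = True
        NOT A = False
  NOT ((S AND P)) = True
    S AND P = False
Both conjuncts True, so the formula holds.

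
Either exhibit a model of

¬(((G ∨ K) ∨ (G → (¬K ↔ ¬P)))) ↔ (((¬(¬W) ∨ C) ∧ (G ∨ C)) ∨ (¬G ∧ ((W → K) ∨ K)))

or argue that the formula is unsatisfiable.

G=T; K=T; C=F; W=F; P=F

  ¬(((G ∨ K) ∨ (G → (¬K ↔ ¬P)))) ↔ (((¬(¬W) ∨ C) ∧ (G ∨ C)) ∨ (¬G ∧ ((W → K) ∨ K))) = True
    ¬(((G ∨ K) ∨ (G → (¬K ↔ ¬P)))) = False
      (G ∨ K) ∨ (G → (¬K ↔ ¬P)) = True
        G ∨ K = True
        G → (¬K ↔ ¬P) = False
          ¬K ↔ ¬P = False
            ¬K = False
            ¬P = True
    ((¬(¬W) ∨ C) ∧ (G ∨ C)) ∨ (¬G ∧ ((W → K) ∨ K)) = False
      (¬(¬W) ∨ C) ∧ (G ∨ C) = False
        ¬(¬W) ∨ C = False
          ¬(¬W) = False
            ¬W = True
        G ∨ C = True
      ¬G ∧ ((W → K) ∨ K) = False
        ¬G = False
        (W → K) ∨ K = True
          W → K = True
The formula evaluates to True.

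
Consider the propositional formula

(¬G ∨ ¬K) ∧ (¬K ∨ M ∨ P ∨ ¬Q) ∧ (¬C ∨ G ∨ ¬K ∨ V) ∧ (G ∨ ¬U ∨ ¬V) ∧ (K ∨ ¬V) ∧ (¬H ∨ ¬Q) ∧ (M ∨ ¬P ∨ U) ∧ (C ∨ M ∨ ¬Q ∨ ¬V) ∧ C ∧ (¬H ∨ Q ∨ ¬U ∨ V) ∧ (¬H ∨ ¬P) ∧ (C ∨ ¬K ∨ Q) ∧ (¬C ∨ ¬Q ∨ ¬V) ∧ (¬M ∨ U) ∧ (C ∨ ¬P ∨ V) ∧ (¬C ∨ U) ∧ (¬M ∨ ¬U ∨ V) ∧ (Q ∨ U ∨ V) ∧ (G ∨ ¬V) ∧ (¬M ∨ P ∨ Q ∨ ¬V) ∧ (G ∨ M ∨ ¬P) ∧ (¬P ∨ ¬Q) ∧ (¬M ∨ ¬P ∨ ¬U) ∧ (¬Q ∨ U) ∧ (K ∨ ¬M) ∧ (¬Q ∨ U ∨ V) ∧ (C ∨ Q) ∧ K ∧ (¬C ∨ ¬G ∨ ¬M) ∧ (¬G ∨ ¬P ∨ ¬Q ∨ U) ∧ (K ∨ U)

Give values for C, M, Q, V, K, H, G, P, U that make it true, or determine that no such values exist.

Case K = True:
  (¬G ∨ ¬K) forces G = False.
  (C) forces C = True.
  (¬C ∨ G ∨ ¬K ∨ V) forces V = True.
  Clause (G ∨ ¬V) is falsified — contradiction.
Case K = False:
  Clause (K) is falsified — contradiction.
Both cases fail, so the formula is unsatisfiable.

Unsatisfiable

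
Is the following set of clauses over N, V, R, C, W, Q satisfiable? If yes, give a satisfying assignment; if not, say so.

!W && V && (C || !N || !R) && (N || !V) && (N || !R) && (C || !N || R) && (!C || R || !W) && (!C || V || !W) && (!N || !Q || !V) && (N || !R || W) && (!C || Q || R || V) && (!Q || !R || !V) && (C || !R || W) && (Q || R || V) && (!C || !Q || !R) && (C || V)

Unit clause (!W) forces W = False.
Unit clause (V) forces V = True.
In (N || !V) only N is left, so N = True.
In (!N || !Q || !V) only !Q is left, so Q = False.
Set R = False.
  then (C || !N || R) forces C = True.
All clauses satisfied.

N: True, V: True, R: False, C: True, W: False, Q: False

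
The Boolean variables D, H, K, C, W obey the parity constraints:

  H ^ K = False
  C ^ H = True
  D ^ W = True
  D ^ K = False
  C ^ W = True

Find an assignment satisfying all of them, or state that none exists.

Unsatisfiable — no assignment works.

Adding constraints 1, 2, 3, 4, 5 mod 2: every variable appears an even number of times on the left, so the left side is 0.
But the right sides sum to 1 (mod 2). 0 ≠ 1 — the system is inconsistent.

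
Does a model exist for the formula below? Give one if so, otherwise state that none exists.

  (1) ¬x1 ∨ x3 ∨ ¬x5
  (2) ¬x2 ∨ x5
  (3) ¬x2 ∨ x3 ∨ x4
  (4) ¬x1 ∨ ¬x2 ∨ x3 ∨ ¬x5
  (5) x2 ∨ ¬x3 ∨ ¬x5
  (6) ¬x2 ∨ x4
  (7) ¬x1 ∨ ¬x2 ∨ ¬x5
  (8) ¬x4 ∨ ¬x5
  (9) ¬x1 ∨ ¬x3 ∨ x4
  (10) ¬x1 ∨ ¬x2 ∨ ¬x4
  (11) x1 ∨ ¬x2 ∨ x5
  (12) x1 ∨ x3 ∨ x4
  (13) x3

x1=F, x2=F, x3=T, x4=T, x5=F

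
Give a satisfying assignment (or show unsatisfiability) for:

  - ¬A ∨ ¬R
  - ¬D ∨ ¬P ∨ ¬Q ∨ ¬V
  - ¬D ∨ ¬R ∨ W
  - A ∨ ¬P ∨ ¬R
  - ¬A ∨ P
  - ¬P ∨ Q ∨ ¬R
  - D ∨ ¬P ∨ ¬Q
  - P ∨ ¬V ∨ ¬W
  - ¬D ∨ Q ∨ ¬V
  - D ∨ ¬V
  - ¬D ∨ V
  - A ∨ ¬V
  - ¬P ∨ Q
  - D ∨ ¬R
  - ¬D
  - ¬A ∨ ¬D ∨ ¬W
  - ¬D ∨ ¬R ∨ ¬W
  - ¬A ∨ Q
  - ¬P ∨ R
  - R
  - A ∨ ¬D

Unsatisfiable

Case D = True:
  Clause (¬D) is falsified — contradiction.
Case D = False:
  (D ∨ ¬V) forces V = False.
  (D ∨ ¬R) forces R = False.
  Clause (R) is falsified — contradiction.
Both cases fail, so the formula is unsatisfiable.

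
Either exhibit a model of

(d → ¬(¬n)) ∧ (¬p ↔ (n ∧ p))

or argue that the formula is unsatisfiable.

n: False; p: True; d: False

  d → ¬(¬n) = True
    ¬(¬n) = False
      ¬n = True
  ¬p ↔ (n ∧ p) = True
    ¬p = False
    n ∧ p = False
Both conjuncts True, so the formula holds.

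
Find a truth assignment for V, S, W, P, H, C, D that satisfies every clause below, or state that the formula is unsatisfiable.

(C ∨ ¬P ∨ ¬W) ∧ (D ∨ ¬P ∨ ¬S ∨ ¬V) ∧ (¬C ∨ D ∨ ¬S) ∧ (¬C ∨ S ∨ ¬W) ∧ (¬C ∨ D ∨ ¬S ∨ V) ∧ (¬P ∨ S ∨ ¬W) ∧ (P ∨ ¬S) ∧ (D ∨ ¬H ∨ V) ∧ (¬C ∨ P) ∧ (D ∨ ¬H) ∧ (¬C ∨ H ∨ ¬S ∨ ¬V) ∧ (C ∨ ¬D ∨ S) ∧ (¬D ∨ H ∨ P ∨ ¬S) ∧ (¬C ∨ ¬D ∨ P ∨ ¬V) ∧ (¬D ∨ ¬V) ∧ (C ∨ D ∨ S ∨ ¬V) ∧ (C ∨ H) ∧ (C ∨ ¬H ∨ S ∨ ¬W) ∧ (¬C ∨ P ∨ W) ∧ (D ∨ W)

V=F, S=T, W=F, P=T, H=F, C=T, D=T

Set V = False.
Set S = True.
  then (P ∨ ¬S) forces P = True.
Set W = False.
  then (D ∨ W) forces D = True.
Set H = False.
  then (C ∨ H) forces C = True.
All clauses satisfied.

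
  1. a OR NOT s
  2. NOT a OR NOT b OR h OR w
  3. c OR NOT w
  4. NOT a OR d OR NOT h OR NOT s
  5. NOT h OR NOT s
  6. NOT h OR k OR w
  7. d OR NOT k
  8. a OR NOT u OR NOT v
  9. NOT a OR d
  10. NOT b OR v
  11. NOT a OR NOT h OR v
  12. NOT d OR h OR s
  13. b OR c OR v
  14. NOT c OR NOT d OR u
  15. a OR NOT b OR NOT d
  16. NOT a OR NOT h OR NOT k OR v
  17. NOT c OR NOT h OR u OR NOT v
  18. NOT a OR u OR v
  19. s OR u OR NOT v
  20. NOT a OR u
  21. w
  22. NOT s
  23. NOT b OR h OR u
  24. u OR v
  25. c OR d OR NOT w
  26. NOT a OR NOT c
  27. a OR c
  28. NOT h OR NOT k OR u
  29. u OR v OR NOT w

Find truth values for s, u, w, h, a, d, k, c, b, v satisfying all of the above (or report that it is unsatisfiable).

s=F; u=T; w=T; h=F; a=F; d=F; k=F; c=T; b=F; v=F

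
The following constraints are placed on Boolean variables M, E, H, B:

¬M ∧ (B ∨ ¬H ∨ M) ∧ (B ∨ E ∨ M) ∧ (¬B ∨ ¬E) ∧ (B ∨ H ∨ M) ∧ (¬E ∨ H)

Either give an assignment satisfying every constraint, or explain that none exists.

Unit clause (¬M) forces M = False.
Try E = True:
  (¬B ∨ ¬E) forces B = False.
  (B ∨ ¬H ∨ M) forces H = False.
  clause (B ∨ H ∨ M) is falsified — backtrack.
So E = False.
  then (B ∨ E ∨ M) forces B = True.
Set H = False.
Check each clause:
  (¬M): ¬M holds.
  (B ∨ ¬H ∨ M): B holds.
  (B ∨ E ∨ M): B holds.
  (¬B ∨ ¬E): ¬E holds.
  (B ∨ H ∨ M): B holds.
  (¬E ∨ H): ¬E holds.
All clauses satisfied.

M: False, E: False, H: False, B: True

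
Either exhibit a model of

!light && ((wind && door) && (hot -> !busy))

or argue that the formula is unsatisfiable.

wind=T, light=F, door=T, busy=T, hot=F

  !light = True
  (wind && door) && (hot -> !busy) = True
    wind && door = True
    hot -> !busy = True
      !busy = False
Both conjuncts True, so the formula holds.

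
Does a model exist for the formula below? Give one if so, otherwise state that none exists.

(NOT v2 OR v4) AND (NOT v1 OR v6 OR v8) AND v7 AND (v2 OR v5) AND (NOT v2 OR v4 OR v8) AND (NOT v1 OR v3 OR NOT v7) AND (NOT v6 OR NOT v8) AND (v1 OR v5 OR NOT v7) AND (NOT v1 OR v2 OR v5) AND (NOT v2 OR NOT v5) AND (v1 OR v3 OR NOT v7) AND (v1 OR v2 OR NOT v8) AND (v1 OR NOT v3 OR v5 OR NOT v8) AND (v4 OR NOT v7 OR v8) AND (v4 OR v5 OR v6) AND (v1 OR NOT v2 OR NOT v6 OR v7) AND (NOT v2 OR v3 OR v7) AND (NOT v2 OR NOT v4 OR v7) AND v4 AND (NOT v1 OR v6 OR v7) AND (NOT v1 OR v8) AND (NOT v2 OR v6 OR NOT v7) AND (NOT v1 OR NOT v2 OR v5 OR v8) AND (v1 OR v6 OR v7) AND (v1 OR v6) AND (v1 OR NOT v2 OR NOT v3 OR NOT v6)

Unit clause (v7) forces v7 = True.
Unit clause (v4) forces v4 = True.
Set v1 = False.
  then (v1 OR v5 OR NOT v7) forces v5 = True.
  then (NOT v2 OR NOT v5) forces v2 = False.
  then (v1 OR v3 OR NOT v7) forces v3 = True.
  then (v1 OR v2 OR NOT v8) forces v8 = False.
  then (v1 OR v6) forces v6 = True.
All clauses satisfied.

v1: False; v2: False; v3: True; v4: True; v5: True; v6: True; v7: True; v8: False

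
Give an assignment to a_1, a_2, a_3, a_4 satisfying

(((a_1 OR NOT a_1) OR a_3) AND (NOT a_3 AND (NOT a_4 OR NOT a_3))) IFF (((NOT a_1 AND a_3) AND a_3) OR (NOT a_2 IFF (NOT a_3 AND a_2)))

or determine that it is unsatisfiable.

a_1 = True, a_2 = False, a_3 = True, a_4 = True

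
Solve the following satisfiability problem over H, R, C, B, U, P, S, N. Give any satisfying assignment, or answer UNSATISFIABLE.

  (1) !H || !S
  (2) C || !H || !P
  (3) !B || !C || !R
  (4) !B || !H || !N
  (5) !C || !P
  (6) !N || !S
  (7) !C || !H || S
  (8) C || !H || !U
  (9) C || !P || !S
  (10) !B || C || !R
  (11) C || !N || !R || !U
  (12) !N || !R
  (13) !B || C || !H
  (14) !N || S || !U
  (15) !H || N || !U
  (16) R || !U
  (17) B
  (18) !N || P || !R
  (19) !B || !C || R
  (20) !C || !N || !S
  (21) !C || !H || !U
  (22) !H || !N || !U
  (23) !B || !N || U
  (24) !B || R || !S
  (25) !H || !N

Unit clause (B) forces B = True.
Try H = True:
  (!H || !S) forces S = False.
  (!B || !H || !N) forces N = False.
  (!C || !H || S) forces C = False.
  clause (!B || C || !H) is falsified — backtrack.
So H = False.
Try R = True:
  (!B || !C || !R) forces C = False.
  clause (!B || C || !R) is falsified — backtrack.
So R = False.
  then (R || !U) forces U = False.
  then (!B || !C || R) forces C = False.
  then (!B || !N || U) forces N = False.
  then (!B || R || !S) forces S = False.
Set P = False.
All clauses satisfied.

H = False, R = False, C = False, B = True, U = False, P = False, S = False, N = False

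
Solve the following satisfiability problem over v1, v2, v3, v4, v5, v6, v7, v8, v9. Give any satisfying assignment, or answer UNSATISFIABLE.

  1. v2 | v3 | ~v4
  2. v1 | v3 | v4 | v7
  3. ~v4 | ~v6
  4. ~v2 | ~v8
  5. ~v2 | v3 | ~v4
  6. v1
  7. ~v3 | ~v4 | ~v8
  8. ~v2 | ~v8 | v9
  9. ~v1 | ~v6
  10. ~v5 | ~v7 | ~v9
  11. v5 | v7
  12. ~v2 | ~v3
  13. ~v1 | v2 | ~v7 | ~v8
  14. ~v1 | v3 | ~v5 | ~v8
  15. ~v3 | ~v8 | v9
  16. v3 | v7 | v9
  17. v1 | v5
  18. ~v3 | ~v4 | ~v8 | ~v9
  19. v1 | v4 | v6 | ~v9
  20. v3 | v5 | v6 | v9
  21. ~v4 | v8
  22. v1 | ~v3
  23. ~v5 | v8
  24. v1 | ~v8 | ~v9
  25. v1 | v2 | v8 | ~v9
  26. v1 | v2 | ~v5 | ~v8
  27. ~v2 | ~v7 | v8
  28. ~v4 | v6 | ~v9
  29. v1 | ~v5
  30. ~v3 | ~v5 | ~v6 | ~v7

Unit clause (v1) forces v1 = True.
In (~v1 | ~v6) only ~v6 is left, so v6 = False.
Set v2 = False.
Set v3 = True.
Try v4 = True:
  (~v3 | ~v4 | ~v8) forces v8 = False.
  clause (~v4 | v8) is falsified — backtrack.
So v4 = False.
Set v5 = True.
  then (~v5 | v8) forces v8 = True.
  then (~v1 | v2 | ~v7 | ~v8) forces v7 = False.
  then (~v3 | ~v8 | v9) forces v9 = True.
All clauses satisfied.

v1=T, v2=F, v3=T, v4=F, v5=T, v6=F, v7=F, v8=T, v9=T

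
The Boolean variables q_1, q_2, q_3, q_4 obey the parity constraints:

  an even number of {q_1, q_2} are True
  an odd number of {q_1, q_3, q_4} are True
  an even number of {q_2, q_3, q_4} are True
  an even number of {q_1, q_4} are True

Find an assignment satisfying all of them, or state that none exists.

Adding constraints 1, 2, 3 mod 2: every variable appears an even number of times on the left, so the left side is 0.
But the right sides sum to 1 (mod 2). 0 ≠ 1 — the system is inconsistent.

The formula is unsatisfiable.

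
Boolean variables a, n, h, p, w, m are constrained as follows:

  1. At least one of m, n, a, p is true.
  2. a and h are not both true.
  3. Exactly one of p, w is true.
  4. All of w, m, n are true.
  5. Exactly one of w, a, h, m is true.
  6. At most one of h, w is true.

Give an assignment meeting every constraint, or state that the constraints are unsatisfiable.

Case m = True:
  (4) forces w = True.
  Constraint (5) is violated (w=T, m=T) — contradiction.
Case m = False:
  Constraint (4) is violated (m=F) — contradiction.
Both cases fail — unsatisfiable.

UNSATISFIABLE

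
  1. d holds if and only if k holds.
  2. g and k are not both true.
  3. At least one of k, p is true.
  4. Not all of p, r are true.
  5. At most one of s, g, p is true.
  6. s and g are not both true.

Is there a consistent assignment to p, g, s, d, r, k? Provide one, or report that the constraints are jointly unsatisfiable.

p = False; g = False; s = True; d = True; r = True; k = True

  (1) d=T, k=T — same ✓
  (2) g=F, k=T — not both ✓
  (3) {k, p}: 1 true — at least one ✓
  (4) {p, r}: 1/2 true — not all ✓
  (5) {s, g, p}: 1 true — at most one ✓
  (6) s=T, g=F — not both ✓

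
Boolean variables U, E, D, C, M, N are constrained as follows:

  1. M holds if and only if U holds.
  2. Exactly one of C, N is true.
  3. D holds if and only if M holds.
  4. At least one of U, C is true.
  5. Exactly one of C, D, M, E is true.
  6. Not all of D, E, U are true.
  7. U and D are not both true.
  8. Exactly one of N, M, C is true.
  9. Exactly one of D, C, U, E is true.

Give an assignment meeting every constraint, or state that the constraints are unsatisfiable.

U = False; E = False; D = False; C = True; M = False; N = False

  (1) M=F, U=F — same ✓
  (2) {C, N}: 1 true — exactly one ✓
  (3) D=F, M=F — same ✓
  (4) {U, C}: 1 true — at least one ✓
  (5) {C, D, M, E}: 1 true — exactly one ✓
  (6) {D, E, U}: 0/3 true — not all ✓
  (7) U=F, D=F — not both ✓
  (8) {N, M, C}: 1 true — exactly one ✓
  (9) {D, C, U, E}: 1 true — exactly one ✓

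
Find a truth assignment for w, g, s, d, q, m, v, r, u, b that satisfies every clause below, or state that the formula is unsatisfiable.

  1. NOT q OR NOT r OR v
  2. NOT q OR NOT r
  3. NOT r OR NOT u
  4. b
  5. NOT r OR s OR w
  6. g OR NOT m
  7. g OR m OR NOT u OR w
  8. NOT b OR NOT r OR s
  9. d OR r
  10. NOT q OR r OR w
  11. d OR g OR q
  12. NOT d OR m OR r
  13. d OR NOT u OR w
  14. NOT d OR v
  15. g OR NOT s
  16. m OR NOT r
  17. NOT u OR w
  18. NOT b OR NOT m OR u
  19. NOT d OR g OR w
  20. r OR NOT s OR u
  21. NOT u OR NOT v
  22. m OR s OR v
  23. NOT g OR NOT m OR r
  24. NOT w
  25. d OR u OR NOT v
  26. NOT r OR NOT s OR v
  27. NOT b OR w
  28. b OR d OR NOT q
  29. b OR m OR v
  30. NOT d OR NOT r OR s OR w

Unsatisfiable — no assignment works.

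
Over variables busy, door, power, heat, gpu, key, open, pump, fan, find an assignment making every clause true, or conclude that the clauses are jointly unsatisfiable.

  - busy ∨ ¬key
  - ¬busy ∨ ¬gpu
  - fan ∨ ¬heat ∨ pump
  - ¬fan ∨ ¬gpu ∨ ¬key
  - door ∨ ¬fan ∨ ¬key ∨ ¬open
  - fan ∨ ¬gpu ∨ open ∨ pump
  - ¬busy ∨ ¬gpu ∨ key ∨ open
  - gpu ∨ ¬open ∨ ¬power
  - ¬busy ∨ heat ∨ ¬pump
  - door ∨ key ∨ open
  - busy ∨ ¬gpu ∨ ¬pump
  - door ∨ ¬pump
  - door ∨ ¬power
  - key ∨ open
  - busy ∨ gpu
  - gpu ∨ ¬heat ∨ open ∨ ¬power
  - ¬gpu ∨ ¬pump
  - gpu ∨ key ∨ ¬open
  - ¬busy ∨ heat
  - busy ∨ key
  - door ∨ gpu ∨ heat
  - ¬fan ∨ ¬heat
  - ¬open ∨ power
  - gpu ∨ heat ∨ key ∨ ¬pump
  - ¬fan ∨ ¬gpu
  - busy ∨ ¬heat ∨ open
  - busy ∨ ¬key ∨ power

busy = True; door = True; power = False; heat = True; gpu = False; key = True; open = False; pump = True; fan = False

Try busy = False:
  (busy ∨ ¬key) forces key = False.
  clause (busy ∨ key) is falsified — backtrack.
So busy = True.
  then (¬busy ∨ ¬gpu) forces gpu = False.
  then (¬busy ∨ heat) forces heat = True.
  then (¬fan ∨ ¬heat) forces fan = False.
  then (fan ∨ ¬heat ∨ pump) forces pump = True.
  then (door ∨ ¬pump) forces door = True.
Set power = False.
  then (¬open ∨ power) forces open = False.
  then (key ∨ open) forces key = True.
All clauses satisfied.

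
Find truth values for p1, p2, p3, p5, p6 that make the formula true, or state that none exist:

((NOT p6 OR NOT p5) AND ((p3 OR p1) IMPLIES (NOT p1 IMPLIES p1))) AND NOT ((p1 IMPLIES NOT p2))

p1 = True; p2 = True; p3 = True; p5 = False; p6 = True

  (NOT p6 OR NOT p5) AND ((p3 OR p1) IMPLIES (NOT p1 IMPLIES p1)) = True
    NOT p6 OR NOT p5 = True
      NOT p6 = False
      NOT p5 = True
    (p3 OR p1) IMPLIES (NOT p1 IMPLIES p1) = True
      p3 OR p1 = True
      NOT p1 IMPLIES p1 = True
        NOT p1 = False
  NOT ((p1 IMPLIES NOT p2)) = True
    p1 IMPLIES NOT p2 = False
      NOT p2 = False
Both conjuncts True, so the formula holds.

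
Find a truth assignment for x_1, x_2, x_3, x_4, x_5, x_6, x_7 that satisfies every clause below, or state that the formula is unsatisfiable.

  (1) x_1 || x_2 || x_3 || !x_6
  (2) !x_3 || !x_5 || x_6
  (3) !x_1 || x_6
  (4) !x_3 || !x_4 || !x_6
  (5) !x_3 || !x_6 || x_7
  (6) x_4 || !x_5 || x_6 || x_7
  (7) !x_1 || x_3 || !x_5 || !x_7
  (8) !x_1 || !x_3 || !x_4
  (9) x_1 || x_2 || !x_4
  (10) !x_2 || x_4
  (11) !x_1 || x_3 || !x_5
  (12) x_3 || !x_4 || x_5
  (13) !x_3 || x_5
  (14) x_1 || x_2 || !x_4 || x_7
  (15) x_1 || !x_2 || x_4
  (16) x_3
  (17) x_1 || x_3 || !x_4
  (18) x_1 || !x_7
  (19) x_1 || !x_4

x_1=T, x_2=F, x_3=T, x_4=F, x_5=T, x_6=T, x_7=T

Unit clause (x_3) forces x_3 = True.
In (!x_3 || x_5) only x_5 is left, so x_5 = True.
In (!x_3 || !x_5 || x_6) only x_6 is left, so x_6 = True.
In (!x_3 || !x_4 || !x_6) only !x_4 is left, so x_4 = False.
In (!x_3 || !x_6 || x_7) only x_7 is left, so x_7 = True.
In (!x_2 || x_4) only !x_2 is left, so x_2 = False.
In (x_1 || !x_7) only x_1 is left, so x_1 = True.
All clauses satisfied.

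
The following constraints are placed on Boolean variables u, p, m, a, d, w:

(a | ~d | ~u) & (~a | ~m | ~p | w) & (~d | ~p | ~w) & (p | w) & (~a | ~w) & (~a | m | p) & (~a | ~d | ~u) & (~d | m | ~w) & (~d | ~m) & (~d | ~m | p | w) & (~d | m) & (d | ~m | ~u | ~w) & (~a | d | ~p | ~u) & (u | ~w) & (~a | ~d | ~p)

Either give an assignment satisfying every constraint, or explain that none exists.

u = False, p = True, m = False, a = True, d = False, w = False

Set u = False.
  then (u | ~w) forces w = False.
  then (p | w) forces p = True.
Set m = False.
  then (~d | m) forces d = False.
Set a = True.
All clauses satisfied.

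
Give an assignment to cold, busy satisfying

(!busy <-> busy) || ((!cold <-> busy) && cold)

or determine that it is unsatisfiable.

cold=T, busy=F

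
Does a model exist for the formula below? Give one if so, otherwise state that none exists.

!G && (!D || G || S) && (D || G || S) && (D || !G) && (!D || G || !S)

Unit clause (!G) forces G = False.
Try D = True:
  (!D || G || S) forces S = True.
  clause (!D || G || !S) is falsified — backtrack.
So D = False.
  then (D || G || S) forces S = True.
Check each clause:
  (!G): !G holds.
  (!D || G || S): !D holds.
  (D || G || S): S holds.
  (D || !G): !G holds.
  (!D || G || !S): !D holds.
All clauses satisfied.

G = False, D = False, S = True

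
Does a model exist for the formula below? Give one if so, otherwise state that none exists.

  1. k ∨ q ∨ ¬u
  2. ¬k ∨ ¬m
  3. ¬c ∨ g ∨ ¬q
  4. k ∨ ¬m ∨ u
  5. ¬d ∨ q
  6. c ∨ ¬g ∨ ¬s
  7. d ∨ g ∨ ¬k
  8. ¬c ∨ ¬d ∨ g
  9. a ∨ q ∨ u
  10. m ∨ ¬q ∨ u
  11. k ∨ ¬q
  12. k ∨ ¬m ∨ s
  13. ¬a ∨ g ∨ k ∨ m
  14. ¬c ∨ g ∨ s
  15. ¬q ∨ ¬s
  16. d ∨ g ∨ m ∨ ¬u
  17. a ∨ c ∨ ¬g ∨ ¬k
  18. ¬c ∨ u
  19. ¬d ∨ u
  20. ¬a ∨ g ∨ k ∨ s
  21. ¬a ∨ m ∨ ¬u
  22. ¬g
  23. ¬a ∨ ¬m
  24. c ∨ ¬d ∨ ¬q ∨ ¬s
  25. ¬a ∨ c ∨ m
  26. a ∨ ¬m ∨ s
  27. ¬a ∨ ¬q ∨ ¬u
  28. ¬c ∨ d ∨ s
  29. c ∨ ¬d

No satisfying assignment exists.

Case k = True:
  (¬k ∨ ¬m) forces m = False.
  (¬g) forces g = False.
  (d ∨ g ∨ ¬k) forces d = True.
  (¬d ∨ q) forces q = True.
  (¬c ∨ g ∨ ¬q) forces c = False.
  Clause (c ∨ ¬d) is falsified — contradiction.
Case k = False:
  (k ∨ ¬q) forces q = False.
  (k ∨ q ∨ ¬u) forces u = False.
  (k ∨ ¬m ∨ u) forces m = False.
  (¬d ∨ q) forces d = False.
  (a ∨ q ∨ u) forces a = True.
  (¬a ∨ g ∨ k ∨ m) forces g = True.
  Clause (¬g) is falsified — contradiction.
Both cases fail, so the formula is unsatisfiable.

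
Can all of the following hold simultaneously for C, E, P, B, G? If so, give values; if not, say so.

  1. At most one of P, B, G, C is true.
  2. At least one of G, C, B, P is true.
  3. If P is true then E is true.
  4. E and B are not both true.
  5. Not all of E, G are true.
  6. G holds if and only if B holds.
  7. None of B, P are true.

C: True, E: True, P: False, B: False, G: False

  (1) {P, B, G, C}: 1 true — at most one ✓
  (2) {G, C, B, P}: 1 true — at least one ✓
  (3) P=F ⇒ E: vacuous ✓
  (4) E=T, B=F — not both ✓
  (5) {E, G}: 1/2 true — not all ✓
  (6) G=F, B=F — same ✓
  (7) {B, P}: 0 true — none ✓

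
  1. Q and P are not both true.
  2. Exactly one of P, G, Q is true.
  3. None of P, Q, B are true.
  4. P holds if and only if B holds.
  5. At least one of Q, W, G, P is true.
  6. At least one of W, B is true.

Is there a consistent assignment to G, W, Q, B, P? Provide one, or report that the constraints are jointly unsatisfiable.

G = True; W = True; Q = False; B = False; P = False

  (1) Q=F, P=F — not both ✓
  (2) {P, G, Q}: 1 true — exactly one ✓
  (3) {P, Q, B}: 0 true — none ✓
  (4) P=F, B=F — same ✓
  (5) {Q, W, G, P}: 2 true — at least one ✓
  (6) {W, B}: 1 true — at least one ✓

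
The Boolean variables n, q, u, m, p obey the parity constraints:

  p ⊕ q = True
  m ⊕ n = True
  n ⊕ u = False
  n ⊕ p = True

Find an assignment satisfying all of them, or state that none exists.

n = True, q = True, u = True, m = False, p = False

p ⊕ q = F ⊕ T = True ✓
m ⊕ n = F ⊕ T = True ✓
n ⊕ u = T ⊕ T = False ✓
n ⊕ p = T ⊕ F = True ✓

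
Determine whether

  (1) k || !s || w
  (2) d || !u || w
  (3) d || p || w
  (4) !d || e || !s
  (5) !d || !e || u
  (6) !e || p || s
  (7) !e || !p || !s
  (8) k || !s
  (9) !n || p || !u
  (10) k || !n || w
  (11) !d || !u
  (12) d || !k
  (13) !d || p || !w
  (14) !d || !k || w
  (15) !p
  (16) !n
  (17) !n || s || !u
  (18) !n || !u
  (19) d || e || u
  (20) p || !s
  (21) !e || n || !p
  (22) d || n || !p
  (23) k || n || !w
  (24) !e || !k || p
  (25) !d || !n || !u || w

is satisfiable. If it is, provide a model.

w = False, n = False, e = False, s = False, p = False, k = False, u = False, d = True

Unit clause (!p) forces p = False.
Unit clause (!n) forces n = False.
In (p || !s) only !s is left, so s = False.
In (!e || p || s) only !e is left, so e = False.
Set w = False.
  then (d || p || w) forces d = True.
  then (!d || !u) forces u = False.
  then (!d || !k || w) forces k = False.
All clauses satisfied.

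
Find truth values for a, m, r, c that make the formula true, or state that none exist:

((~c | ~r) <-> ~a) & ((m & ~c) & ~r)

a=F, m=T, r=F, c=F

  (~c | ~r) <-> ~a = True
    ~c | ~r = True
      ~c = True
      ~r = True
    ~a = True
  (m & ~c) & ~r = True
    m & ~c = True
      ~c = True
    ~r = True
Both conjuncts True, so the formula holds.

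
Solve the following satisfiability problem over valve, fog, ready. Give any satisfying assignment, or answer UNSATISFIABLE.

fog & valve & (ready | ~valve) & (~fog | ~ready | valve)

valve: True, fog: True, ready: True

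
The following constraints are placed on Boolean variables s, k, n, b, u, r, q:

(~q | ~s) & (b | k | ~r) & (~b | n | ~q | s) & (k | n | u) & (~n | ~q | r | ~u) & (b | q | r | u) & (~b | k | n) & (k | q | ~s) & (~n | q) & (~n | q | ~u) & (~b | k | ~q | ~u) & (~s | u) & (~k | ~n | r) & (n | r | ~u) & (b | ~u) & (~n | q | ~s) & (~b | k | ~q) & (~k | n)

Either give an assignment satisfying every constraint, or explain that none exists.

s=F; k=T; n=T; b=T; u=T; r=T; q=T

Set s = False.
Set k = True.
  then (~k | n) forces n = True.
  then (~n | q) forces q = True.
  then (~k | ~n | r) forces r = True.
Set b = True.
Set u = True.
All clauses satisfied.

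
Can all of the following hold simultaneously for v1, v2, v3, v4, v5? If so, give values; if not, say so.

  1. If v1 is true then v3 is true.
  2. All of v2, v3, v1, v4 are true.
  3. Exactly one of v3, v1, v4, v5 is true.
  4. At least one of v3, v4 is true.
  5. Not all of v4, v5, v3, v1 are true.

The formula is unsatisfiable.

Case v1 = True:
  (1) with v1=T forces v3 = True.
  Constraint (3) is violated (v3=T, v1=T) — contradiction.
Case v1 = False:
  Constraint (2) is violated (v1=F) — contradiction.
Both cases fail — unsatisfiable.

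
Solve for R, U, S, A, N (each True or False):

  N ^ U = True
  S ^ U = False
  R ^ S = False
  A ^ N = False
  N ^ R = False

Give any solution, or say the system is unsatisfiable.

Unsatisfiable

Adding constraints 1, 2, 3, 5 mod 2: every variable appears an even number of times on the left, so the left side is 0.
But the right sides sum to 1 (mod 2). 0 ≠ 1 — the system is inconsistent.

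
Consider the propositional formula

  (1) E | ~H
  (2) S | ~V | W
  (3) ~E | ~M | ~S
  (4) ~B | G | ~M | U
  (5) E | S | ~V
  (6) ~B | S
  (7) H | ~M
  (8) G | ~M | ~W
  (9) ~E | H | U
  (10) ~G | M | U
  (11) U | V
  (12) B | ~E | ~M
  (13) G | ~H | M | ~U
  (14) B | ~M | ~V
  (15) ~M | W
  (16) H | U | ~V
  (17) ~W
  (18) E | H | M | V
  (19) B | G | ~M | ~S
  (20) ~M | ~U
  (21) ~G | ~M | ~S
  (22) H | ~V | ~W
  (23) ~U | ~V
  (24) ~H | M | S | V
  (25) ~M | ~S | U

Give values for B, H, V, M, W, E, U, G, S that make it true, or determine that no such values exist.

B=T, H=T, V=F, M=F, W=F, E=T, U=T, G=T, S=T

Unit clause (~W) forces W = False.
In (~M | W) only ~M is left, so M = False.
Set B = True.
  then (~B | S) forces S = True.
Set H = True.
  then (E | ~H) forces E = True.
Set V = False.
  then (U | V) forces U = True.
  then (G | ~H | M | ~U) forces G = True.
All clauses satisfied.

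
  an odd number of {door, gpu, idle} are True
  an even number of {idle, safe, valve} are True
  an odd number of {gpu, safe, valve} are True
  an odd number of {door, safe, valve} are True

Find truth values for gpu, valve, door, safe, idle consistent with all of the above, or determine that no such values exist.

gpu: False; valve: True; door: False; safe: False; idle: True

{door, gpu, idle}: 1 true → odd ✓
{idle, safe, valve}: 2 true → even ✓
{gpu, safe, valve}: 1 true → odd ✓
{door, safe, valve}: 1 true → odd ✓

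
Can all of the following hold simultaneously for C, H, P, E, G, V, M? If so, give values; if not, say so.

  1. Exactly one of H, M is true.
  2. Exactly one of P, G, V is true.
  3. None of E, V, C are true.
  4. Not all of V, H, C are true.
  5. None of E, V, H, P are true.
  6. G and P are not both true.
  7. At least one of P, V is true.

The formula is unsatisfiable.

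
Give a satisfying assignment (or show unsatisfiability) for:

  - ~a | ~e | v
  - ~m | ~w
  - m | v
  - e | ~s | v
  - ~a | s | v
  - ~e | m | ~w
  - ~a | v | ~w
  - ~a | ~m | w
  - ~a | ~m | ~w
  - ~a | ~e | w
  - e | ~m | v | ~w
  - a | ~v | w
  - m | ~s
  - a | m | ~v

Set m = False.
  then (m | v) forces v = True.
  then (m | ~s) forces s = False.
  then (a | m | ~v) forces a = True.
Try e = True:
  (~e | m | ~w) forces w = False.
  clause (~a | ~e | w) is falsified — backtrack.
So e = False.
Set w = False.
All clauses satisfied.

m = False; e = False; s = False; a = True; v = True; w = False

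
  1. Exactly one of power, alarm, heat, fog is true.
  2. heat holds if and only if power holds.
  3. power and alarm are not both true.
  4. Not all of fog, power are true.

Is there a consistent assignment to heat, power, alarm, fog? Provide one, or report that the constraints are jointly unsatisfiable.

heat = False; power = False; alarm = True; fog = False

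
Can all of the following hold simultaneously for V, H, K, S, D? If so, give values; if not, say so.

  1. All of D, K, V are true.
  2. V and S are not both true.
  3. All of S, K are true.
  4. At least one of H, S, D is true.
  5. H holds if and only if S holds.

Unsatisfiable — no assignment works.

Case S = True:
  (1) forces D = True.
  (1) forces K = True.
  (1) forces V = True.
  Constraint (2) is violated (V=T, S=T) — contradiction.
Case S = False:
  Constraint (3) is violated (S=F) — contradiction.
Both cases fail — unsatisfiable.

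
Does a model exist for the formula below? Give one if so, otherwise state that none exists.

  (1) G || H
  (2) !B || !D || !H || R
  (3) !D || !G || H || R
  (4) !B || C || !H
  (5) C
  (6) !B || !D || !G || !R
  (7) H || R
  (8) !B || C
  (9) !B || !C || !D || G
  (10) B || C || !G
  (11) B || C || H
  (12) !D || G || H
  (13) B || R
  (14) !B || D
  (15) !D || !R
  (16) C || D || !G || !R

Unit clause (C) forces C = True.
Try B = True:
  (!B || D) forces D = True.
  (!B || !C || !D || G) forces G = True.
  (!B || !D || !G || !R) forces R = False.
  (!B || !D || !H || R) forces H = False.
  clause (!D || !G || H || R) is falsified — backtrack.
So B = False.
  then (B || R) forces R = True.
  then (!D || !R) forces D = False.
Set H = True.
Set G = True.
All clauses satisfied.

B=F; D=F; R=T; C=T; H=T; G=T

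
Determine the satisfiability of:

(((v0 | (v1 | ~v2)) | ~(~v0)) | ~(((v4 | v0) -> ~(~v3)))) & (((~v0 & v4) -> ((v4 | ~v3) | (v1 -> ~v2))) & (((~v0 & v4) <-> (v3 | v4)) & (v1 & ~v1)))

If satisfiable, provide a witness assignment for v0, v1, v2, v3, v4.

No satisfying assignment exists.

Case v1 = True: the conjunct ~v1 is False.
Case v1 = False: the conjunct v1 is False.
Both cases fail — unsatisfiable.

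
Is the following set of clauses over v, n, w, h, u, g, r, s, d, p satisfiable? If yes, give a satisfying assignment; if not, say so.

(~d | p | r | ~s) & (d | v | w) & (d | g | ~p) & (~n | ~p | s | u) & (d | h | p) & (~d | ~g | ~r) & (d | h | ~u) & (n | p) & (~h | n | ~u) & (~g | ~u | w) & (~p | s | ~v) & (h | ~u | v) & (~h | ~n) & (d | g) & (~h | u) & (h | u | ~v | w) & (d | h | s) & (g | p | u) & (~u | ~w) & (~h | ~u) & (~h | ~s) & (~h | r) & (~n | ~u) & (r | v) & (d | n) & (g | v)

Set v = True.
Set n = True.
  then (~h | ~n) forces h = False.
  then (~n | ~u) forces u = False.
  then (h | u | ~v | w) forces w = True.
Set g = False.
  then (d | g) forces d = True.
  then (g | p | u) forces p = True.
  then (~n | ~p | s | u) forces s = True.
Set r = False.
All clauses satisfied.

v: True, n: True, w: True, h: False, u: False, g: False, r: False, s: True, d: True, p: True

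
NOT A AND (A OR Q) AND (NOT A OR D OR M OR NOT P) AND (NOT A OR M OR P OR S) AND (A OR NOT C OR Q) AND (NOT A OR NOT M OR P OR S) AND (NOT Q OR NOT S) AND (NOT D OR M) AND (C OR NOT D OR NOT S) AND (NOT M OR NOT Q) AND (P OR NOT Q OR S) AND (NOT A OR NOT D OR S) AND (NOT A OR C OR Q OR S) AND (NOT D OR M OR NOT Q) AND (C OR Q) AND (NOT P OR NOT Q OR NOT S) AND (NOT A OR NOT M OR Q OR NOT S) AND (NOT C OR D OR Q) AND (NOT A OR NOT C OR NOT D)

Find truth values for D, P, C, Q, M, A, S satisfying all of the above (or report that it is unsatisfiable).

D = False, P = True, C = False, Q = True, M = False, A = False, S = False

Unit clause (NOT A) forces A = False.
In (A OR Q) only Q is left, so Q = True.
In (NOT Q OR NOT S) only NOT S is left, so S = False.
In (NOT M OR NOT Q) only NOT M is left, so M = False.
In (P OR NOT Q OR S) only P is left, so P = True.
In (NOT D OR M OR NOT Q) only NOT D is left, so D = False.
Set C = False.
All clauses satisfied.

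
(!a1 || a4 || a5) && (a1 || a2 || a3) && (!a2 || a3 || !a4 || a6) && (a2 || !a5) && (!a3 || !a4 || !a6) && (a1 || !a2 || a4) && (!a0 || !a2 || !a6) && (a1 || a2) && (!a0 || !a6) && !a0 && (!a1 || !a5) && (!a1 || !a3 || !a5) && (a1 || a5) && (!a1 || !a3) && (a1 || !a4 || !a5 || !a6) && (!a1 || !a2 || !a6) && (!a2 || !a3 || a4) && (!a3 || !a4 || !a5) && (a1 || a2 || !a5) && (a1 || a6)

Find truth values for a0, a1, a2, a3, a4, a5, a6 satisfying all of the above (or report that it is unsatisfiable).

a0 = False, a1 = True, a2 = False, a3 = False, a4 = True, a5 = False, a6 = False

Unit clause (!a0) forces a0 = False.
Try a1 = False:
  (a1 || a2) forces a2 = True.
  (a1 || !a2 || a4) forces a4 = True.
  (a1 || a5) forces a5 = True.
  (a1 || !a4 || !a5 || !a6) forces a6 = False.
  clause (a1 || a6) is falsified — backtrack.
So a1 = True.
  then (!a1 || !a5) forces a5 = False.
  then (!a1 || !a3) forces a3 = False.
  then (!a1 || a4 || a5) forces a4 = True.
Set a2 = False.
Set a6 = False.
All clauses satisfied.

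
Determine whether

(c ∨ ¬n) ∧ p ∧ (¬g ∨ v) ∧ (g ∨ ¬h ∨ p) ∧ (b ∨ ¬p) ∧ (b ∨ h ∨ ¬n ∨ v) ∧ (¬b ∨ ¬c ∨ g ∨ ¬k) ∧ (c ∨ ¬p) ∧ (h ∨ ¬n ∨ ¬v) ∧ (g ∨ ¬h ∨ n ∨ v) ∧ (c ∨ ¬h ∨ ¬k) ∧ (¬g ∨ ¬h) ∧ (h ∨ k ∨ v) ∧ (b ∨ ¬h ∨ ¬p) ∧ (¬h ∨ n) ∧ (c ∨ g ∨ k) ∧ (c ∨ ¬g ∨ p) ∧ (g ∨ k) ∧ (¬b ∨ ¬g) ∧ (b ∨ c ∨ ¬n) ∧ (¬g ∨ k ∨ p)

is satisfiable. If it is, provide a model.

Case p = True:
  (b ∨ ¬p) forces b = True.
  (c ∨ ¬p) forces c = True.
  (¬b ∨ ¬g) forces g = False.
  (¬b ∨ ¬c ∨ g ∨ ¬k) forces k = False.
  Clause (g ∨ k) is falsified — contradiction.
Case p = False:
  Clause (p) is falsified — contradiction.
Both cases fail, so the formula is unsatisfiable.

No satisfying assignment exists.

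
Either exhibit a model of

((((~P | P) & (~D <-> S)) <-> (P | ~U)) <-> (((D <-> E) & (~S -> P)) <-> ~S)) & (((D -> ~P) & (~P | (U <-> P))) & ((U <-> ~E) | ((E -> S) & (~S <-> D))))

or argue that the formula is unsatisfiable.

U: True, D: True, S: True, E: False, P: False

  (((~P | P) & (~D <-> S)) <-> (P | ~U)) <-> (((D <-> E) & (~S -> P)) <-> ~S) = True
    ((~P | P) & (~D <-> S)) <-> (P | ~U) = True
      (~P | P) & (~D <-> S) = False
        ~P | P = True
          ~P = True
        ~D <-> S = False
          ~D = False
      P | ~U = False
        ~U = False
    ((D <-> E) & (~S -> P)) <-> ~S = True
      (D <-> E) & (~S -> P) = False
        D <-> E = False
        ~S -> P = True
          ~S = False
      ~S = False
  ((D -> ~P) & (~P | (U <-> P))) & ((U <-> ~E) | ((E -> S) & (~S <-> D))) = True
    (D -> ~P) & (~P | (U <-> P)) = True
      D -> ~P = True
        ~P = True
      ~P | (U <-> P) = True
        ~P = True
        U <-> P = False
    (U <-> ~E) | ((E -> S) & (~S <-> D)) = True
      U <-> ~E = True
        ~E = True
      (E -> S) & (~S <-> D) = False
        E -> S = True
        ~S <-> D = False
          ~S = False
Both conjuncts True, so the formula holds.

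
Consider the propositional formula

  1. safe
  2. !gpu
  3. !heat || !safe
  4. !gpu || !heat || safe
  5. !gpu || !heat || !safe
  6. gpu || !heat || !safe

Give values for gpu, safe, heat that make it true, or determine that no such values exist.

gpu = False; safe = True; heat = False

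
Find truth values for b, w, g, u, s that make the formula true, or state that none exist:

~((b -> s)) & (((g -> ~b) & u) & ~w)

b = True, w = False, g = False, u = True, s = False

  ~((b -> s)) = True
    b -> s = False
  ((g -> ~b) & u) & ~w = True
    (g -> ~b) & u = True
      g -> ~b = True
        ~b = False
    ~w = True
Both conjuncts True, so the formula holds.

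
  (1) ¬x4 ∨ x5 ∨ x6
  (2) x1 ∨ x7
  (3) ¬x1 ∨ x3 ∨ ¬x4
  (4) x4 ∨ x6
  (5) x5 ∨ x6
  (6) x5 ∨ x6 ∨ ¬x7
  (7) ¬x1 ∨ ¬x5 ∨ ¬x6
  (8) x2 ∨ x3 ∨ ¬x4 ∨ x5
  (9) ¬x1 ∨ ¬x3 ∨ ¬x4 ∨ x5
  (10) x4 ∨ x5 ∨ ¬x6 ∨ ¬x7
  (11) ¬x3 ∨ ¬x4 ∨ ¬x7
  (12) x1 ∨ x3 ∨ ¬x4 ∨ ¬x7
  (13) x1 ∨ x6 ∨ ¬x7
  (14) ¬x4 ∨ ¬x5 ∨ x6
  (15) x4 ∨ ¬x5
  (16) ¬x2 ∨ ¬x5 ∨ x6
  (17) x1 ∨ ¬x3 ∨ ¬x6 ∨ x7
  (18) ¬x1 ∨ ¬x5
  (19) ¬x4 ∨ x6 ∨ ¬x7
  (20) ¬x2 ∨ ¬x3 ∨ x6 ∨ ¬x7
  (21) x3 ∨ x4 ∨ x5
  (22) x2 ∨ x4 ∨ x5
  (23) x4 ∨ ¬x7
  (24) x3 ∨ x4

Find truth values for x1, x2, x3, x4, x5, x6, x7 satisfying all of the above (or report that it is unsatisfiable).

x1=T, x2=T, x3=T, x4=F, x5=F, x6=T, x7=F

Try x1 = False:
  (x1 ∨ x7) forces x7 = True.
  (x1 ∨ x6 ∨ ¬x7) forces x6 = True.
  (x4 ∨ ¬x7) forces x4 = True.
  (¬x3 ∨ ¬x4 ∨ ¬x7) forces x3 = False.
  clause (x1 ∨ x3 ∨ ¬x4 ∨ ¬x7) is falsified — backtrack.
So x1 = True.
  then (¬x1 ∨ ¬x5) forces x5 = False.
  then (x5 ∨ x6) forces x6 = True.
Set x2 = True.
Set x3 = True.
  then (¬x1 ∨ ¬x3 ∨ ¬x4 ∨ x5) forces x4 = False.
  then (x4 ∨ x5 ∨ ¬x6 ∨ ¬x7) forces x7 = False.
All clauses satisfied.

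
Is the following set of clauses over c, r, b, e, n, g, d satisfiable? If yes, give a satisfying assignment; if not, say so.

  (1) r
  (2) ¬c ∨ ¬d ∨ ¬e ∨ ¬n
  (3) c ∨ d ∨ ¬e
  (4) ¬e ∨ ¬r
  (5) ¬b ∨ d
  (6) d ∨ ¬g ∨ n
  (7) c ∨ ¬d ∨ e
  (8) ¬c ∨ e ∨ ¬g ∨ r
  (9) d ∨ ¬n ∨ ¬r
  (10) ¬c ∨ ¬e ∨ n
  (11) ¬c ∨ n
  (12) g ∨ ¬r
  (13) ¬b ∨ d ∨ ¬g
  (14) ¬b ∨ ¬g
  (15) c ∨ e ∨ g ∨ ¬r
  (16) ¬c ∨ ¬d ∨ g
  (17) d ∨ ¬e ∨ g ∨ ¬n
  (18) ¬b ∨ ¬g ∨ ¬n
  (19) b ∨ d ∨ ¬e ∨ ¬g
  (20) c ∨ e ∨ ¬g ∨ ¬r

c = True, r = True, b = False, e = False, n = True, g = True, d = True

Unit clause (r) forces r = True.
In (¬e ∨ ¬r) only ¬e is left, so e = False.
In (g ∨ ¬r) only g is left, so g = True.
In (¬b ∨ ¬g) only ¬b is left, so b = False.
In (c ∨ e ∨ ¬g ∨ ¬r) only c is left, so c = True.
In (¬c ∨ n) only n is left, so n = True.
In (d ∨ ¬n ∨ ¬r) only d is left, so d = True.
All clauses satisfied.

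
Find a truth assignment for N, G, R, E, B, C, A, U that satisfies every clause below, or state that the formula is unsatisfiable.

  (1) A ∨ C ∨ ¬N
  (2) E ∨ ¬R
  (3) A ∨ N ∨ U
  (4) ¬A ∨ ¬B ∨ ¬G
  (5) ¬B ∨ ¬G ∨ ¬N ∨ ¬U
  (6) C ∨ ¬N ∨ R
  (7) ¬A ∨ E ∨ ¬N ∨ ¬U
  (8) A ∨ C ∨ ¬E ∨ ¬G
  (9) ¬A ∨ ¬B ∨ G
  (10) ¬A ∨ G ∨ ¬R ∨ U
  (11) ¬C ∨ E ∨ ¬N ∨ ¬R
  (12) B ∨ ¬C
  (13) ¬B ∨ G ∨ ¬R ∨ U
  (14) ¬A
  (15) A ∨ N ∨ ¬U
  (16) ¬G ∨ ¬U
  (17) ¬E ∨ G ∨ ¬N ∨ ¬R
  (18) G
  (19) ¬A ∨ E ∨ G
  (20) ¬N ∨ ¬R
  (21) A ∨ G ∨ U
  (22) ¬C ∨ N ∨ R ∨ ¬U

Unit clause (¬A) forces A = False.
Unit clause (G) forces G = True.
In (¬G ∨ ¬U) only ¬U is left, so U = False.
In (A ∨ N ∨ U) only N is left, so N = True.
In (¬N ∨ ¬R) only ¬R is left, so R = False.
In (A ∨ C ∨ ¬N) only C is left, so C = True.
In (B ∨ ¬C) only B is left, so B = True.
Set E = False.
All clauses satisfied.

N = True; G = True; R = False; E = False; B = True; C = True; A = False; U = False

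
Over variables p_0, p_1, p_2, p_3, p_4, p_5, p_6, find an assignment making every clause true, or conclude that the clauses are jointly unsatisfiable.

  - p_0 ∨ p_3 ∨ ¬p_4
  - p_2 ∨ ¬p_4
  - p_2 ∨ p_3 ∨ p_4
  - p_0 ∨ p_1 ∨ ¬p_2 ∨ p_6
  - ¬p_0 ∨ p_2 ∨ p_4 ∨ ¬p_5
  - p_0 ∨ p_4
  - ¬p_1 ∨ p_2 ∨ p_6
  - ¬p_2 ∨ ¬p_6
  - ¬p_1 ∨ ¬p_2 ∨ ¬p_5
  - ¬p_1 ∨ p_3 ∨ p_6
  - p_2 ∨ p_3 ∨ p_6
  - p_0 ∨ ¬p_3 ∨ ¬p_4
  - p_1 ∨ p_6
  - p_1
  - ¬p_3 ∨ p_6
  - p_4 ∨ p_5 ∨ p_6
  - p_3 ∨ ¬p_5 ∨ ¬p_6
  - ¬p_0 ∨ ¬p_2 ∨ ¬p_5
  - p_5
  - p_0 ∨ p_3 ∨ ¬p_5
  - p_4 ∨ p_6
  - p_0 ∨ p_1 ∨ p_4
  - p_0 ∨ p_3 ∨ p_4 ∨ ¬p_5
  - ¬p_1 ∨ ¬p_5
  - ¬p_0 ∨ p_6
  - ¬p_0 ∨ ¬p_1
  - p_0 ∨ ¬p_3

Case p_1 = True:
  (p_5) forces p_5 = True.
  Clause (¬p_1 ∨ ¬p_5) is falsified — contradiction.
Case p_1 = False:
  Clause (p_1) is falsified — contradiction.
Both cases fail, so the formula is unsatisfiable.

Unsatisfiable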